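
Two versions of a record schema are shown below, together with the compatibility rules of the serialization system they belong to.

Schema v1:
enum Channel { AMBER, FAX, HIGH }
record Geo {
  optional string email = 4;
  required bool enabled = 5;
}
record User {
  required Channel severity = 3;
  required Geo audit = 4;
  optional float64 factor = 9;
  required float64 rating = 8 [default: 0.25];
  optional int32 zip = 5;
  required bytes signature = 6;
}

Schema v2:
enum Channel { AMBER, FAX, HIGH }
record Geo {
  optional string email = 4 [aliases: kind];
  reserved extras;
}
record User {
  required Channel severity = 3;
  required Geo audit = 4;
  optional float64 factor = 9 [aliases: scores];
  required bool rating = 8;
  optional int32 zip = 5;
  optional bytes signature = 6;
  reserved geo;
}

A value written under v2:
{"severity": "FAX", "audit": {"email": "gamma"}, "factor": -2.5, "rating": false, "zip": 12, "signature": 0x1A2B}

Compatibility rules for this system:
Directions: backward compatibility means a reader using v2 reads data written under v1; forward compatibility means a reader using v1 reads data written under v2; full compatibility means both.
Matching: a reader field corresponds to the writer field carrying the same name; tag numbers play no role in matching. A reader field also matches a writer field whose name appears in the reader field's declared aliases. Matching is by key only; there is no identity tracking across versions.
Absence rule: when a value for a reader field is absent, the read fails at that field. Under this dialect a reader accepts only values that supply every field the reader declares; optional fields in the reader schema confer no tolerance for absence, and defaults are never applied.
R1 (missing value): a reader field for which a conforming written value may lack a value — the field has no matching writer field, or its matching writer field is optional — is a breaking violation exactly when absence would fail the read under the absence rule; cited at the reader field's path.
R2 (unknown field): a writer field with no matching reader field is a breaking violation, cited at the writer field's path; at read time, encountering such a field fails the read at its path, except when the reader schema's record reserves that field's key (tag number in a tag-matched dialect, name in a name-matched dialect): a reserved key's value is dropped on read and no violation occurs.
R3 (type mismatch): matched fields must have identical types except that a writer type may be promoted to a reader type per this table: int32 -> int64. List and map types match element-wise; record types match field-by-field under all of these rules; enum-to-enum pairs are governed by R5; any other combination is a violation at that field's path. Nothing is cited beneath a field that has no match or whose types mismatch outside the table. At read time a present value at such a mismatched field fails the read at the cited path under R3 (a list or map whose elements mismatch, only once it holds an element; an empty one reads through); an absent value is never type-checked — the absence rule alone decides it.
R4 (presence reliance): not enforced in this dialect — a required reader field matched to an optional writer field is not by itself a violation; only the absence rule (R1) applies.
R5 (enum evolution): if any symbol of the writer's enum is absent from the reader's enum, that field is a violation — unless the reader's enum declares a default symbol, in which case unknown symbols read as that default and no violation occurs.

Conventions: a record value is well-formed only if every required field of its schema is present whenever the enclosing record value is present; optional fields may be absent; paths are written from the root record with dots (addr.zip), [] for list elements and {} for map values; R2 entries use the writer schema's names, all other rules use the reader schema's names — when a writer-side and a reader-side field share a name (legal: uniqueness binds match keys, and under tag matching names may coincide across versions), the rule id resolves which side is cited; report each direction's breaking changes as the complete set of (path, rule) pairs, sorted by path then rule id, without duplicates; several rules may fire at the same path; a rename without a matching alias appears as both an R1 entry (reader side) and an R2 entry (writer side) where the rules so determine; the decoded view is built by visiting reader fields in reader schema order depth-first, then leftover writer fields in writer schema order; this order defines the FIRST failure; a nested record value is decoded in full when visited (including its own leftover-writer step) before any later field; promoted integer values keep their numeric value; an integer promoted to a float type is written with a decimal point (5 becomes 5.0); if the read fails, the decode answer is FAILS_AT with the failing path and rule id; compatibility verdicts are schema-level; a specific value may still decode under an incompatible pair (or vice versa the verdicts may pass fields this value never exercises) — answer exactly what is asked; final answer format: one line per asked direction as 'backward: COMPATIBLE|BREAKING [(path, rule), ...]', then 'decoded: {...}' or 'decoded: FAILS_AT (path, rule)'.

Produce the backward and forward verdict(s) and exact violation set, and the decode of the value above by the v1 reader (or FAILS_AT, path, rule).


in User below, arrows point writer -> reader
backward pass over User, reader schema v2, writer schema v1:
  severity <- severity (Channel -> Channel, writer required)
  audit <- audit (Geo -> Geo, writer required)
  factor <- factor (float64 -> float64, writer optional)
  rating <- rating (float64 -> bool, writer required)
  zip <- zip (int32 -> int32, writer optional)
  signature <- signature (bytes -> bytes, writer required)
  audit.email <- audit.email (string -> string, writer optional)
  audit.enabled (writer side), unknown to reader
  breaking: (audit.email, R1)
  breaking: (audit.enabled, R2)
  breaking: (factor, R1)
  breaking: (rating, R3)
  breaking: (zip, R1)
  backward on User therefore BREAKING (5)
forward pass over User, reader schema v1, writer schema v2:
  severity <- severity (Channel -> Channel, writer required)
  audit <- audit (Geo -> Geo, writer required)
  factor <- factor (float64 -> float64, writer optional)
  rating <- rating (bool -> float64, writer required)
  zip <- zip (int32 -> int32, writer optional)
  signature <- signature (bytes -> bytes, writer optional)
  audit.email <- audit.email (string -> string, writer optional)
  audit.enabled: no writer-side match
  breaking: (audit.email, R1)
  breaking: (audit.enabled, R1)
  breaking: (factor, R1)
  breaking: (rating, R3)
  breaking: (signature, R1)
  breaking: (zip, R1)
  forward on User therefore BREAKING (6)
decode walk for User under reader schema v1:
  severity := "FAX"
  audit.email := "gamma"
  read fails at audit.enabled under R1 (no fill)
  => FAILS_AT (audit.enabled, R1)

backward: BREAKING [(audit.email, R1), (audit.enabled, R2), (factor, R1), (rating, R3), (zip, R1)]; forward: BREAKING [(audit.email, R1), (audit.enabled, R1), (factor, R1), (rating, R3), (signature, R1), (zip, R1)]; decoded: FAILS_AT (audit.enabled, R1)


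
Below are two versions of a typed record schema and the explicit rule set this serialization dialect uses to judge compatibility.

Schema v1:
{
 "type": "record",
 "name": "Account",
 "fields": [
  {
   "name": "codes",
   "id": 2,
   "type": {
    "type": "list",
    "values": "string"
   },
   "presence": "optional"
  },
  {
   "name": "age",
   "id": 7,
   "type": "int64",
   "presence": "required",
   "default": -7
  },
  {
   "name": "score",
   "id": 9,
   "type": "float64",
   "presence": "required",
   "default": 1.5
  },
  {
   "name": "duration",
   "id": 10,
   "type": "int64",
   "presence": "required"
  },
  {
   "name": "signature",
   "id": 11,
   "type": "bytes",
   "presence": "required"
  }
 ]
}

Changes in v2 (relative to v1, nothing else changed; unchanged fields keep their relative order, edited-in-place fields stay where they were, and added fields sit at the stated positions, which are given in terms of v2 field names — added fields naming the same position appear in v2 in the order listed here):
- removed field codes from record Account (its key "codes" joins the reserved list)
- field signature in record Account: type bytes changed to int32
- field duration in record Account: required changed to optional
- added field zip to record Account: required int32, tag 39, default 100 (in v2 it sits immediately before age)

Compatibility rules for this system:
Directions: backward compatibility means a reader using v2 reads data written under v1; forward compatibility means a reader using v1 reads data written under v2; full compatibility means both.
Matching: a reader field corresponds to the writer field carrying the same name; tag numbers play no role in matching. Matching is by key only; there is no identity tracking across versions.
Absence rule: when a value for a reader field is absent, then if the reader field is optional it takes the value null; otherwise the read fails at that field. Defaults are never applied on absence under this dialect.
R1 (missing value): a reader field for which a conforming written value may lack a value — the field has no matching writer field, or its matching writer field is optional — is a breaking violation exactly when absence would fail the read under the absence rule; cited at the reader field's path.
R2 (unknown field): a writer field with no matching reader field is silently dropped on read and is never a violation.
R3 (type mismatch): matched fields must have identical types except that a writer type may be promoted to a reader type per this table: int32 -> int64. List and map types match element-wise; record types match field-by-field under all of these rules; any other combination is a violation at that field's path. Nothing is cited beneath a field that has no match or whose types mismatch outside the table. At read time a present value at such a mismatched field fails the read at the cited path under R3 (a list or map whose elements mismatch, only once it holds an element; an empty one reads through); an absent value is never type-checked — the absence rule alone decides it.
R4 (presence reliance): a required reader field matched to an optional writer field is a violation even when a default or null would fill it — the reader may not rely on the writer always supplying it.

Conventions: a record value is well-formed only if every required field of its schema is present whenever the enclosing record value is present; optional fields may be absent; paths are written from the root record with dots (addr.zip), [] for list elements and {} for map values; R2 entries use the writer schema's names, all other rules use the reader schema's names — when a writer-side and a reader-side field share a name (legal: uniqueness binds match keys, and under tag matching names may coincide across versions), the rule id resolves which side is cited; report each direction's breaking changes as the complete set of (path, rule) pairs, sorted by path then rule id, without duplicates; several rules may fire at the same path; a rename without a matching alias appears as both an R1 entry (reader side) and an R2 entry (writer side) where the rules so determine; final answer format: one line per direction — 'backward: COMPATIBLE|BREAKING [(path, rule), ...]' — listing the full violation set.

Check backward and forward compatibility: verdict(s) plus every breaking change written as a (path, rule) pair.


backward: BREAKING [(signature, R3), (zip, R1)]; forward: BREAKING [(duration, R1), (duration, R4), (signature, R3)]

arrows below run writer -> reader for Account
backward analysis of Account with v2 as reader and v1 as writer:
  no writer field matches reader zip
  age <- age (int64 -> int64, writer required)
  score <- score (float64 -> float64, writer required)
  duration <- duration (int64 -> int64, writer required)
  signature <- signature (bytes -> int32, writer required)
  codes (writer side), unknown to reader
  violation R3 at signature
  violation R1 at zip
  => backward: BREAKING (2)
forward analysis of Account with v1 as reader and v2 as writer:
  no writer field matches reader codes
  age <- age (int64 -> int64, writer required)
  score <- score (float64 -> float64, writer required)
  duration <- duration (int64 -> int64, writer optional)
  signature <- signature (int32 -> bytes, writer required)
  zip (writer side), unknown to reader
  violation R1 at duration
  violation R4 at duration
  violation R3 at signature
  => forward: BREAKING (3)


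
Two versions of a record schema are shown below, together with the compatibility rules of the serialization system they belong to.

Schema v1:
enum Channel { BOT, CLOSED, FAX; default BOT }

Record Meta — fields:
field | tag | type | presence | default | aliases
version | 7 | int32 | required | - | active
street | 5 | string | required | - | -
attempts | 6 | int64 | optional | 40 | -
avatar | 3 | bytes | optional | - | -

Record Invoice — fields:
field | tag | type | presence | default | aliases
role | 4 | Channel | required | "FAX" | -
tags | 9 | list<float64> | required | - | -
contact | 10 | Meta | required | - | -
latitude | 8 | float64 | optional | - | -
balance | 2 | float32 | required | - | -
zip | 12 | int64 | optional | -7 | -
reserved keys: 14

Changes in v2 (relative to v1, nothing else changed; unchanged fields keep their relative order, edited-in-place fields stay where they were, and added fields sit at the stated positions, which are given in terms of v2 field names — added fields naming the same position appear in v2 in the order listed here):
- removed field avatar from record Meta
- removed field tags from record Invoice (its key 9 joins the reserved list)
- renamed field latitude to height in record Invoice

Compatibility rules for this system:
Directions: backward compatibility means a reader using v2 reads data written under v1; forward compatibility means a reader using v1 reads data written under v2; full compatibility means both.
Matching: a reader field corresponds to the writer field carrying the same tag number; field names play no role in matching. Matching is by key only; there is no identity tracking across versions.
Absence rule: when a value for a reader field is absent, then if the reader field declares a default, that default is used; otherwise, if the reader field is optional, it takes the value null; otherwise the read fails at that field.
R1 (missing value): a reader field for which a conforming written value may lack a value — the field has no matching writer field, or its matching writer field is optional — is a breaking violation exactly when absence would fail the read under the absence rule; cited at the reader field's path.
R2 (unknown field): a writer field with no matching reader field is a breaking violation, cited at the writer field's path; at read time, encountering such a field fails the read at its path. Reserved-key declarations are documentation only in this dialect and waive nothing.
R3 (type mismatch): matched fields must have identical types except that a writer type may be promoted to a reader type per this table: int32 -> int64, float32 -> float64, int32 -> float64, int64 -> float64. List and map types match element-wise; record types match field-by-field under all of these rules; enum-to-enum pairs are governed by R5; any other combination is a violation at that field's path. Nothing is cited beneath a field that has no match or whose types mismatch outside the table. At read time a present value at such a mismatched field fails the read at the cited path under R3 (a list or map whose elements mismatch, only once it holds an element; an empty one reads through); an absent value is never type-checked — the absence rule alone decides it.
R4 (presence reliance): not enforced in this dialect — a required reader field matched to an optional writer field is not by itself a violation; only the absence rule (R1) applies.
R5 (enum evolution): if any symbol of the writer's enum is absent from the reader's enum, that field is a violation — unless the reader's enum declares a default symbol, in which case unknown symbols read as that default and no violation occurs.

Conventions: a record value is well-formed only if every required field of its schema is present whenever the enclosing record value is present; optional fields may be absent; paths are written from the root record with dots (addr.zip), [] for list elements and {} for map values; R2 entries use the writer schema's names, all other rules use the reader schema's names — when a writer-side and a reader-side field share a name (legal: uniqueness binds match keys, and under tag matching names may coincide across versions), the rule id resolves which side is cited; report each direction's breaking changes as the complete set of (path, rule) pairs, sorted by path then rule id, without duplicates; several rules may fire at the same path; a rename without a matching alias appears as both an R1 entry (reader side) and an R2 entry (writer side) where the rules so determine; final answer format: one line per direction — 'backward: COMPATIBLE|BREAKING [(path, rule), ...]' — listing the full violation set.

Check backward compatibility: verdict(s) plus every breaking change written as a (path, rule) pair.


each type pair in Invoice: writer, then reader
backward for Invoice (reader v2, writer v1):
  role <- role (Channel -> Channel, writer required)
  contact <- contact (Meta -> Meta, writer required)
  height <- latitude (float64 -> float64, writer optional)
  balance <- balance (float32 -> float32, writer required)
  zip <- zip (int64 -> int64, writer optional)
  leftover writer field: tags
  contact.version <- contact.version (int32 -> int32, writer required)
  contact.street <- contact.street (string -> string, writer required)
  contact.attempts <- contact.attempts (int64 -> int64, writer optional)
  leftover writer field: contact.avatar
  violation R2 at contact.avatar
  violation R2 at tags
  => 2 violation(s): backward is BREAKING for Invoice
the other Invoice changes do not affect what is asked:
  renamed field latitude to height in record Invoice -> triggers nothing under Invoice's printed rules — same verdict

backward: BREAKING [(contact.avatar, R2), (tags, R2)]


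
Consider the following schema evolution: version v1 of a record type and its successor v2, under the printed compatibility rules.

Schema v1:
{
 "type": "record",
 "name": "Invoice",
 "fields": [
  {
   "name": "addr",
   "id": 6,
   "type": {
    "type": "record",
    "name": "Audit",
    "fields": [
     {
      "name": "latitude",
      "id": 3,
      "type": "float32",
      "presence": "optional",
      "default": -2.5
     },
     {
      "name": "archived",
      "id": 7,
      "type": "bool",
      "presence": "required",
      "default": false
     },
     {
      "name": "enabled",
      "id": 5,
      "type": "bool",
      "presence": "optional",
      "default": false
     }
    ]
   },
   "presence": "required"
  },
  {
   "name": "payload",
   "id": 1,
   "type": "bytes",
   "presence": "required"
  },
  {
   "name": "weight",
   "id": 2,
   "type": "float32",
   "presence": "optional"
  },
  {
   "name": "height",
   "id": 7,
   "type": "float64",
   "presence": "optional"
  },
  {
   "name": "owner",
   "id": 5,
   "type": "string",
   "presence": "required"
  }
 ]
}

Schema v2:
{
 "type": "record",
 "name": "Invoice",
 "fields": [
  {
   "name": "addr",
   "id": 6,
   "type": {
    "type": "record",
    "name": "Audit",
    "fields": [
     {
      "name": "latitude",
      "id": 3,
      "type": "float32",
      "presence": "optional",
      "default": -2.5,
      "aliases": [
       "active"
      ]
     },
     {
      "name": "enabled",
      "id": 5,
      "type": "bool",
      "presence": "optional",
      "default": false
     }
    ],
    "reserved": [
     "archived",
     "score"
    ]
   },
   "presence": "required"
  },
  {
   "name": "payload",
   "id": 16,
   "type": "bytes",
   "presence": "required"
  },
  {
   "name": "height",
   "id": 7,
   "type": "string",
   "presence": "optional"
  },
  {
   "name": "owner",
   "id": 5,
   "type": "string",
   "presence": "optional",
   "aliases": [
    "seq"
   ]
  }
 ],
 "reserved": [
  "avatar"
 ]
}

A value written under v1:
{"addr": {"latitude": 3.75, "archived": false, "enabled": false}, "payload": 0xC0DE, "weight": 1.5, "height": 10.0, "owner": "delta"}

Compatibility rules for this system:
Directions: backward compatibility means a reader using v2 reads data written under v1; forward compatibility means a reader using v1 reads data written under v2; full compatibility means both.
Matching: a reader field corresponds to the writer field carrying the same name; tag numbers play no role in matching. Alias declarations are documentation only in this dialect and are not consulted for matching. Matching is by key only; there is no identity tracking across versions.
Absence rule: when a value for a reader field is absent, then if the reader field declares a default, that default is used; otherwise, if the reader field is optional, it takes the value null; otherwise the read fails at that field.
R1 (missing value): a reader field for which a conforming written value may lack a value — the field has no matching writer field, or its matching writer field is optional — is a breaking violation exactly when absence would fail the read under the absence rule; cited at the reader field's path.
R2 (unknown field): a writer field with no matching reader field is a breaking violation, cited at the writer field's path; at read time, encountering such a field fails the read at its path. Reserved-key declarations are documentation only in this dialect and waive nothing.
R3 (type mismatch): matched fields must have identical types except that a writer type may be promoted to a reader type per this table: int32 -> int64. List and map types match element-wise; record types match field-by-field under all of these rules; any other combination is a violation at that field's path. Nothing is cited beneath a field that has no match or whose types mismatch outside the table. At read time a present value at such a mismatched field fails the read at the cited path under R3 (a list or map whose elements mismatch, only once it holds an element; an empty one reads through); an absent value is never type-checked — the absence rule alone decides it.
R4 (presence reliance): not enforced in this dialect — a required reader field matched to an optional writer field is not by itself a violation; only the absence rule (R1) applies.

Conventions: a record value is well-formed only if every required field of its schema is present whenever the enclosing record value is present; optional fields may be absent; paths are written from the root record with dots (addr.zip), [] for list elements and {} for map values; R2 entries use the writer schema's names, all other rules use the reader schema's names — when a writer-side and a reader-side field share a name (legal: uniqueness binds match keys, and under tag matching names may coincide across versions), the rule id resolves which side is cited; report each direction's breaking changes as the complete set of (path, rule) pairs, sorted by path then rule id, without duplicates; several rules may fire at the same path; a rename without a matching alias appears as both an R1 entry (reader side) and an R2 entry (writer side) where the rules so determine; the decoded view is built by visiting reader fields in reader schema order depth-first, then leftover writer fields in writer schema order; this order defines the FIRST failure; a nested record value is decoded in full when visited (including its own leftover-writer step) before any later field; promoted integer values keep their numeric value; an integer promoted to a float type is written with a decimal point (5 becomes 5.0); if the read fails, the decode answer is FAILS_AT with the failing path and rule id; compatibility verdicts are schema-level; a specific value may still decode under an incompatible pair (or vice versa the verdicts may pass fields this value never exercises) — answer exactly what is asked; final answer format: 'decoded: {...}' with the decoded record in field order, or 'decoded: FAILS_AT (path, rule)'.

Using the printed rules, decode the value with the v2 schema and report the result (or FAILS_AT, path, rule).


arrows below run writer -> reader for Invoice
decode walk for Invoice under reader schema v2:
  addr.latitude := 3.75
  addr.enabled := false
  read fails at addr.archived under R2 (unknown field)
  => FAILS_AT (addr.archived, R2)
remaining Invoice differences; none change what is asked:
  field payload in record Invoice: tag 1 changed to 16 -> fires no rule on Invoice under this dialect and leaves the result unchanged
  field height in record Invoice: type float64 changed to string -> affects the rule determinations only; this particular Invoice value decodes identically
  removed field weight from record Invoice -> affects the rule determinations only; this particular Invoice value decodes identically
  field owner in record Invoice: required changed to optional -> affects the rule determinations only; this particular Invoice value decodes identically

decoded: FAILS_AT (addr.archived, R2)


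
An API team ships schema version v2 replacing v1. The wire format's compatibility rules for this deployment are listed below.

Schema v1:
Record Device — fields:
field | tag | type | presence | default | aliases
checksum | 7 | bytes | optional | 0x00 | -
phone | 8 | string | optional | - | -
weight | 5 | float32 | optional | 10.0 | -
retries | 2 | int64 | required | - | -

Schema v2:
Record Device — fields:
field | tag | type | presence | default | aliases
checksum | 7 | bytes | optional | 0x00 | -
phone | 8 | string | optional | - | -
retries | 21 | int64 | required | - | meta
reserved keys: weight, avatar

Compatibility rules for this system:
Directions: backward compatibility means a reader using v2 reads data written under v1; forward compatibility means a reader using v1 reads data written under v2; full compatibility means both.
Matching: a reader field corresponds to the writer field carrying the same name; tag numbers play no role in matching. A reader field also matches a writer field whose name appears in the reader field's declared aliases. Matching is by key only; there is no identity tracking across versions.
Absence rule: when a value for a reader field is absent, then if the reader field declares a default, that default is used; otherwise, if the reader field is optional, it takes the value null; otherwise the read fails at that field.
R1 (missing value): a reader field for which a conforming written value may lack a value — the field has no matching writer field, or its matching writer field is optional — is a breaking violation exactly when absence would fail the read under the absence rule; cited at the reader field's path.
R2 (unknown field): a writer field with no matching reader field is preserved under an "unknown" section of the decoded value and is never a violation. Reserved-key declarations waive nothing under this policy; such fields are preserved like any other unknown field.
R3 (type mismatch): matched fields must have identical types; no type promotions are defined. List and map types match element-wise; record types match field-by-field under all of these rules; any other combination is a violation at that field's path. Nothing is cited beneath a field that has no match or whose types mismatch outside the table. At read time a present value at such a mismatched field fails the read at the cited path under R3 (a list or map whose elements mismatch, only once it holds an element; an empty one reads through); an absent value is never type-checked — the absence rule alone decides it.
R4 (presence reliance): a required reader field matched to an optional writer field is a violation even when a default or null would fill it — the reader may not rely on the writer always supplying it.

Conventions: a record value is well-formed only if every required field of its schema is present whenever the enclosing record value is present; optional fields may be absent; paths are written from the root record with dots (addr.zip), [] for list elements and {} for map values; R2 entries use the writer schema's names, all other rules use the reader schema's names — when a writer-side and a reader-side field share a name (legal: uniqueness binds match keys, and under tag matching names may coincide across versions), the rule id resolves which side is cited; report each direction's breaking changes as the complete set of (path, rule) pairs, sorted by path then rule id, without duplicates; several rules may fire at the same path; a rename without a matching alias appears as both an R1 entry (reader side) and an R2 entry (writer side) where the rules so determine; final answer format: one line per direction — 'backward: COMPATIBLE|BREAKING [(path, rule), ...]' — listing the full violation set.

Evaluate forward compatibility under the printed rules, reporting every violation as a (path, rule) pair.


forward: COMPATIBLE []

arrows below run writer -> reader for Device
checking forward for Device: reader v1 against writer v2:
  checksum: bytes -> bytes, writer optional; from checksum
  phone: string -> string, writer optional; from phone
  weight: no writer-side match
  retries: int64 -> int64, writer required; from retries
  nothing fires on Device: forward is COMPATIBLE
the rest of the Device diff is inert for this question:
  removed field weight from record Device (its key "weight" joins the reserved list) -> no rule fires on it in Device's dialect; the asked verdict holds
  field retries in record Device: tag 2 changed to 21 -> no rule fires on it in Device's dialect; the asked verdict holds


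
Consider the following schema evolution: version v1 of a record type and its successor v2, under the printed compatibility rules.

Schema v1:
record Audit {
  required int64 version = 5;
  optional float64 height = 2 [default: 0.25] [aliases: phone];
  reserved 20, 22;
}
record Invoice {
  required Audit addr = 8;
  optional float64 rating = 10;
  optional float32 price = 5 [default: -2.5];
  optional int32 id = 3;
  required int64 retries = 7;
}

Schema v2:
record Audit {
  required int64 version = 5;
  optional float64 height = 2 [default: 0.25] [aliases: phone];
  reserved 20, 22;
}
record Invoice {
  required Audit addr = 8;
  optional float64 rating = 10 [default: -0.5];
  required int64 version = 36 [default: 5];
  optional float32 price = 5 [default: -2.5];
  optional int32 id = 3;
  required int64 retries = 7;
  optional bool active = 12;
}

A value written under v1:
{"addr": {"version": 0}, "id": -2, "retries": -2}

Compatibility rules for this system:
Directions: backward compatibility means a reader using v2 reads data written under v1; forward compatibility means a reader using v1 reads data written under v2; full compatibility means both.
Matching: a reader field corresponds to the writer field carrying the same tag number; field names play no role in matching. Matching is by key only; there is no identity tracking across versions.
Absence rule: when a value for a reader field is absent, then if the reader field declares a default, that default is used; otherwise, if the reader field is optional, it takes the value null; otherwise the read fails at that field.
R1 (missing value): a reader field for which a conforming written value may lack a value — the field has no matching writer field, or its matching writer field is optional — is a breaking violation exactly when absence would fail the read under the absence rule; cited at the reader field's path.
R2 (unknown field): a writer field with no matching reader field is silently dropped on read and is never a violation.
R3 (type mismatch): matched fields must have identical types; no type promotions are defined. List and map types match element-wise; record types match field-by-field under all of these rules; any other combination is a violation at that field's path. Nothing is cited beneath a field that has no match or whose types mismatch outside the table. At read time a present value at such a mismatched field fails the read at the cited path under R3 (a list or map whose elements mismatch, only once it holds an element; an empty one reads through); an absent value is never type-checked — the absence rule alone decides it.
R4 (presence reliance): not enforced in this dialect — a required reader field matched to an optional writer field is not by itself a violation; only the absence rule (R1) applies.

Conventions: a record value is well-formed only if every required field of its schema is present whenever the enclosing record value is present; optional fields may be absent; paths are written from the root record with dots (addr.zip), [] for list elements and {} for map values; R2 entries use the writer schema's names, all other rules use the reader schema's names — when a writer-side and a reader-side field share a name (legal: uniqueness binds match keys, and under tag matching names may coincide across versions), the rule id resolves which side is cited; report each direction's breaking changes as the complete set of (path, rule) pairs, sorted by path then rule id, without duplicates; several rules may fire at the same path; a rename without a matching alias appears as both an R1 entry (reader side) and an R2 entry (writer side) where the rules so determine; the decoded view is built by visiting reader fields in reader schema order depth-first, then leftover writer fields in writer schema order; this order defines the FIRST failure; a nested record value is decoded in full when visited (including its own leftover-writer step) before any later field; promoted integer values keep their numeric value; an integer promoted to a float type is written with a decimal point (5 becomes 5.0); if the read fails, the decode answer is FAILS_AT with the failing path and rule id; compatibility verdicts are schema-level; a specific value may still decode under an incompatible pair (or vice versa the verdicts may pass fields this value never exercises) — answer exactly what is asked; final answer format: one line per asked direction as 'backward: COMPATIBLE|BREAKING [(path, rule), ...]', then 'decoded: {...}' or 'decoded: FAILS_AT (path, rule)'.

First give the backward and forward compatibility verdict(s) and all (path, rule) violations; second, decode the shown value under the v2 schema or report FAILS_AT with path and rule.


in Invoice below, arrows point writer -> reader
backward for Invoice (reader v2, writer v1):
  Audit -> Audit, writer required: addr aligns to addr
  float64 -> float64, writer optional: rating aligns to rating
  version: no writer-side match
  float32 -> float32, writer optional: price aligns to price
  int32 -> int32, writer optional: id aligns to id
  int64 -> int64, writer required: retries aligns to retries
  active: no writer-side match
  int64 -> int64, writer required: addr.version aligns to addr.version
  float64 -> float64, writer optional: addr.height aligns to addr.height
  nothing fires on Invoice: backward is COMPATIBLE
forward for Invoice (reader v1, writer v2):
  Audit -> Audit, writer required: addr aligns to addr
  float64 -> float64, writer optional: rating aligns to rating
  float32 -> float32, writer optional: price aligns to price
  int32 -> int32, writer optional: id aligns to id
  int64 -> int64, writer required: retries aligns to retries
  version (writer side), unknown to reader
  active (writer side), unknown to reader
  int64 -> int64, writer required: addr.version aligns to addr.version
  float64 -> float64, writer optional: addr.height aligns to addr.height
  nothing fires on Invoice: forward is COMPATIBLE
decode walk for Invoice under reader schema v2:
  addr.version := 0
  addr.height := 0.25 (missing; default applied)
  rating := -0.5 (missing; default applied)
  version := 5 (missing; default applied)
  price := -2.5 (missing; default applied)
  id := -2
  retries := -2
  active := null (missing; optional => null)
  => decoded: {"addr": {"version": 0, "height": 0.25}, "rating": -0.5, "version": 5, "price": -2.5, "id": -2, "retries": -2, "active": null}

backward: COMPATIBLE []; forward: COMPATIBLE []; decoded: {"addr": {"version": 0, "height": 0.25}, "rating": -0.5, "version": 5, "price": -2.5, "id": -2, "retries": -2, "active": null}


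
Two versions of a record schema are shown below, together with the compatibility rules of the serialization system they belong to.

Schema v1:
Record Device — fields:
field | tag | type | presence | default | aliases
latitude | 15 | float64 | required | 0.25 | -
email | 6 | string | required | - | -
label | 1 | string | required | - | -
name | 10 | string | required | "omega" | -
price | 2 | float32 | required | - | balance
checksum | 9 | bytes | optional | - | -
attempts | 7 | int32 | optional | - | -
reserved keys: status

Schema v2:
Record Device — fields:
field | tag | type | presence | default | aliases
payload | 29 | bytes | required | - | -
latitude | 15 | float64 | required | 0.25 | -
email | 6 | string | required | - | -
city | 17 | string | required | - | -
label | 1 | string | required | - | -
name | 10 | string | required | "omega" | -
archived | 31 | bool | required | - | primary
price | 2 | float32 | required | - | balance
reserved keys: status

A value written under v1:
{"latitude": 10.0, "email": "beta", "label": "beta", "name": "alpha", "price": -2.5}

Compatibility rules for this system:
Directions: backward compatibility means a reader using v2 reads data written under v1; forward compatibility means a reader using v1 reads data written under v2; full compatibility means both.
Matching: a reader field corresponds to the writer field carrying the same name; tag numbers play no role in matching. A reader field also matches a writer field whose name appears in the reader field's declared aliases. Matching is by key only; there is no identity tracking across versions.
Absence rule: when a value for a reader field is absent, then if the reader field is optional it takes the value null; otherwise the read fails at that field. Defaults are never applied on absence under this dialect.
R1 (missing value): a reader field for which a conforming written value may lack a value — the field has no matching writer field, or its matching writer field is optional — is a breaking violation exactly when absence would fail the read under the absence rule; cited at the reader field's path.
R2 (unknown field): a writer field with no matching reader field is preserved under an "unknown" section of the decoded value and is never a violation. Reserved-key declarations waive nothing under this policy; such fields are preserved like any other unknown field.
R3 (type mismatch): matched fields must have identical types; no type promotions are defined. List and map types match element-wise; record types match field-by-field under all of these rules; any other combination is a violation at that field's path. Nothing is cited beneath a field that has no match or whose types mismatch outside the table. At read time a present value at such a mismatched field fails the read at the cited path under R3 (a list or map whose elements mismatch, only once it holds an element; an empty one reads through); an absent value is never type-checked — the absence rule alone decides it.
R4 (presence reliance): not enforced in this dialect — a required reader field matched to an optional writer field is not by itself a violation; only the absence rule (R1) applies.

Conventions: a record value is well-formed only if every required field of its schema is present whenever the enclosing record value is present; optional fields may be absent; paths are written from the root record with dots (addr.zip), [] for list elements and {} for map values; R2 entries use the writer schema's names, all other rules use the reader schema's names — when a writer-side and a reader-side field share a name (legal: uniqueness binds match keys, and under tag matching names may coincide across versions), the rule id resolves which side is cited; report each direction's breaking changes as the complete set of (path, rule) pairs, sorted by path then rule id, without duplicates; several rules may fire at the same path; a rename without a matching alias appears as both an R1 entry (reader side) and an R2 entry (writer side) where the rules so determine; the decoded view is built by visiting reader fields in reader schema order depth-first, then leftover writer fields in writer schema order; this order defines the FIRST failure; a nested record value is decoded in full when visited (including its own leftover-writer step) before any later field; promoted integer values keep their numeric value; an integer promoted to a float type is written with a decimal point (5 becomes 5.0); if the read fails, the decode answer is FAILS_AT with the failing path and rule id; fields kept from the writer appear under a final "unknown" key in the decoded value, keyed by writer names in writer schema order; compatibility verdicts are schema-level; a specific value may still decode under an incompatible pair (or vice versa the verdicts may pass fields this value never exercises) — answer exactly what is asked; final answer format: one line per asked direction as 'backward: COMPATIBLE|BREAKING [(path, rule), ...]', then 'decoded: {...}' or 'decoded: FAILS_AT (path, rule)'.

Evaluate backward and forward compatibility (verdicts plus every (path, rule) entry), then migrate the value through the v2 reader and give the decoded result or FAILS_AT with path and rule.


in Device below, arrows point writer -> reader
backward analysis of Device with v2 as reader and v1 as writer:
  payload: no writer match
  latitude: paired with writer latitude (float64 -> float64; writer required)
  email: paired with writer email (string -> string; writer required)
  city: no writer match
  label: paired with writer label (string -> string; writer required)
  name: paired with writer name (string -> string; writer required)
  archived: no writer match
  price: paired with writer price (float32 -> float32; writer required)
  writer field checksum has no reader counterpart
  writer field attempts has no reader counterpart
  R1 fires at archived
  R1 fires at city
  R1 fires at payload
  => backward: BREAKING (3)
forward analysis of Device with v1 as reader and v2 as writer:
  latitude: paired with writer latitude (float64 -> float64; writer required)
  email: paired with writer email (string -> string; writer required)
  label: paired with writer label (string -> string; writer required)
  name: paired with writer name (string -> string; writer required)
  price: paired with writer price (float32 -> float32; writer required)
  checksum: no writer match
  attempts: no writer match
  writer field payload has no reader counterpart
  writer field city has no reader counterpart
  writer field archived has no reader counterpart
  => forward: COMPATIBLE
decode (reader v2):
  read fails at payload under R1 (no fill)
  => FAILS_AT (payload, R1)

backward: BREAKING [(archived, R1), (city, R1), (payload, R1)]; forward: COMPATIBLE []; decoded: FAILS_AT (payload, R1)
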